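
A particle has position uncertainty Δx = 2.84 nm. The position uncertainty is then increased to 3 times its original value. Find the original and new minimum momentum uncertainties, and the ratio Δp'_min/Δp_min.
Original Δp_min = 1.857 × 10^-26 kg·m/s; new Δp'_min = 6.189 × 10^-27 kg·m/s; ratio Δp'_min/Δp_min = 1/3.

From the uncertainty principle ΔxΔp ≥ ℏ/2, the minimum momentum uncertainty is Δp_min = ℏ/(2Δx).

Original (Δx = 2.84 nm = 2.840e-09 m):
Δp_min = (1.055e-34 J·s)/(2 × 2.840e-09 m) = 1.857e-26 kg·m/s

When Δx → 3Δx:
Δp'_min = ℏ/(2 × 3Δx) = (1/3) × ℏ/(2Δx) = (1/3) × Δp_min
Δp'_min = 1/3 × 1.857e-26 kg·m/s = 6.189e-27 kg·m/s

Since Δp_min ∝ 1/Δx, when Δx is increased to 3 times its original value, Δp_min decreases to 1/3 of its original value.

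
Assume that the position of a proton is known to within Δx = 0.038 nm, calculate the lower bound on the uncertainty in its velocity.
829.592 m/s

Using the Heisenberg uncertainty principle and Δp = mΔv:
ΔxΔp ≥ ℏ/2
Δx(mΔv) ≥ ℏ/2

The minimum uncertainty in velocity is:
Δv_min = ℏ/(2mΔx)
Δv_min = (1.055e-34 J·s) / (2 × 1.673e-27 kg × 3.800e-11 m)
Δv_min = 8.296e+02 m/s = 829.592 m/s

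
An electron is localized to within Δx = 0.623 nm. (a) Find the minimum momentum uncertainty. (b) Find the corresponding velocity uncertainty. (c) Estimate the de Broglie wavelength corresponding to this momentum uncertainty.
(a) Δp_min = 8.464 × 10^-26 kg·m/s
(b) Δv_min = 92.911 km/s
(c) λ_dB = 7.829 nm

Step-by-step:

(a) From the uncertainty principle:
Δp_min = ℏ/(2Δx) = (1.055e-34 J·s)/(2 × 6.230e-10 m) = 8.464e-26 kg·m/s

(b) The velocity uncertainty:
Δv = Δp/m = (8.464e-26 kg·m/s)/(9.109e-31 kg) = 9.291e+04 m/s = 92.911 km/s

(c) The de Broglie wavelength for this momentum:
λ = h/p = (6.626e-34 J·s)/(8.464e-26 kg·m/s) = 7.829e-09 m = 7.829 nm

Note: The de Broglie wavelength is comparable to the localization size, as expected from wave-particle duality.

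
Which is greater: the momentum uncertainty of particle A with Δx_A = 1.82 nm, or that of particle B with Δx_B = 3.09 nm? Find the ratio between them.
Particle A has the larger minimum momentum uncertainty, by a factor of 1.70.

For each particle, the minimum momentum uncertainty is Δp_min = ℏ/(2Δx):

Particle A: Δp_A = ℏ/(2×1.820e-09 m) = 2.897e-26 kg·m/s
Particle B: Δp_B = ℏ/(2×3.090e-09 m) = 1.706e-26 kg·m/s

Ratio: Δp_A/Δp_B = 1.70

Since Δp_min ∝ 1/Δx, the particle with smaller position uncertainty (A) has larger momentum uncertainty.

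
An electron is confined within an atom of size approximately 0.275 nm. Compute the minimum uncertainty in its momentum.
1.917 × 10^-25 kg·m/s

Using the Heisenberg uncertainty principle:
ΔxΔp ≥ ℏ/2

With Δx ≈ L = 2.750e-10 m (the confinement size):
Δp_min = ℏ/(2Δx)
Δp_min = (1.055e-34 J·s) / (2 × 2.750e-10 m)
Δp_min = 1.917e-25 kg·m/s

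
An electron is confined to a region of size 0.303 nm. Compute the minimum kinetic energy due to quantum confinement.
103.748 meV

Using the uncertainty principle:

1. Position uncertainty: Δx ≈ 3.030e-10 m
2. Minimum momentum uncertainty: Δp = ℏ/(2Δx) = 1.740e-25 kg·m/s
3. Minimum kinetic energy:
   KE = (Δp)²/(2m) = (1.740e-25)²/(2 × 9.109e-31 kg)
   KE = 1.662e-20 J = 103.748 meV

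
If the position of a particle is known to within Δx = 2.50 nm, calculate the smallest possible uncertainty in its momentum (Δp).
2.109 × 10^-26 kg·m/s

Using the Heisenberg uncertainty principle:
ΔxΔp ≥ ℏ/2

The minimum uncertainty in momentum is:
Δp_min = ℏ/(2Δx)
Δp_min = (1.055e-34 J·s) / (2 × 2.500e-09 m)
Δp_min = 2.109e-26 kg·m/s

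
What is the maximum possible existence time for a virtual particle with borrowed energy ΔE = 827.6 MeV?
3.977 × 10^-25 s

Using the energy-time uncertainty principle:
ΔEΔt ≥ ℏ/2

For a virtual particle borrowing energy ΔE, the maximum lifetime is:
Δt_max = ℏ/(2ΔE)

Converting energy:
ΔE = 827.6 MeV = 1.326e-10 J

Δt_max = (1.055e-34 J·s) / (2 × 1.326e-10 J)
Δt_max = 3.977e-25 s = 3.977 × 10^-25 s

Virtual particles with higher borrowed energy exist for shorter times.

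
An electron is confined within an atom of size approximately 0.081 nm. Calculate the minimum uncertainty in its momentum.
6.510 × 10^-25 kg·m/s

Using the Heisenberg uncertainty principle:
ΔxΔp ≥ ℏ/2

With Δx ≈ L = 8.100e-11 m (the confinement size):
Δp_min = ℏ/(2Δx)
Δp_min = (1.055e-34 J·s) / (2 × 8.100e-11 m)
Δp_min = 6.510e-25 kg·m/s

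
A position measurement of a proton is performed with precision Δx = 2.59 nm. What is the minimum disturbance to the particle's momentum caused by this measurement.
2.036 × 10^-26 kg·m/s

The uncertainty principle implies that measuring position disturbs momentum:
ΔxΔp ≥ ℏ/2

When we measure position with precision Δx, we necessarily introduce a momentum uncertainty:
Δp ≥ ℏ/(2Δx)
Δp_min = (1.055e-34 J·s) / (2 × 2.590e-09 m)
Δp_min = 2.036e-26 kg·m/s

The more precisely we measure position, the greater the momentum disturbance.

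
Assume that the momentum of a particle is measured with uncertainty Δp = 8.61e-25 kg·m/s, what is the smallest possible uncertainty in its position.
61.241 pm

Using the Heisenberg uncertainty principle:
ΔxΔp ≥ ℏ/2

The minimum uncertainty in position is:
Δx_min = ℏ/(2Δp)
Δx_min = (1.055e-34 J·s) / (2 × 8.610e-25 kg·m/s)
Δx_min = 6.124e-11 m = 61.241 pm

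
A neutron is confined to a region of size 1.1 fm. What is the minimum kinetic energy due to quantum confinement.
4.281 MeV

Using the uncertainty principle:

1. Position uncertainty: Δx ≈ 1.100e-15 m
2. Minimum momentum uncertainty: Δp = ℏ/(2Δx) = 4.794e-20 kg·m/s
3. Minimum kinetic energy:
   KE = (Δp)²/(2m) = (4.794e-20)²/(2 × 1.675e-27 kg)
   KE = 6.859e-13 J = 4.281 MeV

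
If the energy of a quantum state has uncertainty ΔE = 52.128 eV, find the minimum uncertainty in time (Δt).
6.313 as

Using the energy-time uncertainty principle:
ΔEΔt ≥ ℏ/2

The minimum uncertainty in time is:
Δt_min = ℏ/(2ΔE)
Δt_min = (1.055e-34 J·s) / (2 × 8.352e-18 J)
Δt_min = 6.313e-18 s = 6.313 as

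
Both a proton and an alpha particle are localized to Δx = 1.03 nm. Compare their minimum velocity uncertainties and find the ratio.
The proton has the larger minimum velocity uncertainty, by a ratio of 4.0.

For both particles, Δp_min = ℏ/(2Δx) = 5.119e-26 kg·m/s (same for both).

The velocity uncertainty is Δv = Δp/m:
- proton: Δv = 5.119e-26 / 1.673e-27 = 3.061e+01 m/s = 30.606 m/s
- alpha particle: Δv = 5.119e-26 / 6.645e-27 = 7.704e+00 m/s = 7.704 m/s

Ratio: 3.061e+01 / 7.704e+00 = 4.0

The lighter particle has larger velocity uncertainty because Δv ∝ 1/m.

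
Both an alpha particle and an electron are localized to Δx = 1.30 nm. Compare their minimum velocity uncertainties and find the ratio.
The electron has the larger minimum velocity uncertainty, by a ratio of 7294.3.

For both particles, Δp_min = ℏ/(2Δx) = 4.056e-26 kg·m/s (same for both).

The velocity uncertainty is Δv = Δp/m:
- alpha particle: Δv = 4.056e-26 / 6.645e-27 = 6.104e+00 m/s = 6.104 m/s
- electron: Δv = 4.056e-26 / 9.109e-31 = 4.453e+04 m/s = 44.526 km/s

Ratio: 4.453e+04 / 6.104e+00 = 7294.3

The lighter particle has larger velocity uncertainty because Δv ∝ 1/m.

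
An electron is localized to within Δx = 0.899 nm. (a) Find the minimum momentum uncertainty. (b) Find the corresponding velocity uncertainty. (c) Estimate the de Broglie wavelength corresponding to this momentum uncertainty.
(a) Δp_min = 5.865 × 10^-26 kg·m/s
(b) Δv_min = 64.387 km/s
(c) λ_dB = 11.297 nm

Step-by-step:

(a) From the uncertainty principle:
Δp_min = ℏ/(2Δx) = (1.055e-34 J·s)/(2 × 8.990e-10 m) = 5.865e-26 kg·m/s

(b) The velocity uncertainty:
Δv = Δp/m = (5.865e-26 kg·m/s)/(9.109e-31 kg) = 6.439e+04 m/s = 64.387 km/s

(c) The de Broglie wavelength for this momentum:
λ = h/p = (6.626e-34 J·s)/(5.865e-26 kg·m/s) = 1.130e-08 m = 11.297 nm

Note: The de Broglie wavelength is comparable to the localization size, as expected from wave-particle duality.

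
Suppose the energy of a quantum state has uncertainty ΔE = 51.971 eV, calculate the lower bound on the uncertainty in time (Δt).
6.332 as

Using the energy-time uncertainty principle:
ΔEΔt ≥ ℏ/2

The minimum uncertainty in time is:
Δt_min = ℏ/(2ΔE)
Δt_min = (1.055e-34 J·s) / (2 × 8.327e-18 J)
Δt_min = 6.332e-18 s = 6.332 as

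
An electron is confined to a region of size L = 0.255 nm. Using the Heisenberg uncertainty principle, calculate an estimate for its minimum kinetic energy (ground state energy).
146.481 meV

Using the uncertainty principle to estimate ground state energy:

1. The position uncertainty is approximately the confinement size:
   Δx ≈ L = 2.550e-10 m

2. From ΔxΔp ≥ ℏ/2, the minimum momentum uncertainty is:
   Δp ≈ ℏ/(2L) = 2.068e-25 kg·m/s

3. The kinetic energy is approximately:
   KE ≈ (Δp)²/(2m) = (2.068e-25)²/(2 × 9.109e-31 kg)
   KE ≈ 2.347e-20 J = 146.481 meV

This is an order-of-magnitude estimate of the ground state energy.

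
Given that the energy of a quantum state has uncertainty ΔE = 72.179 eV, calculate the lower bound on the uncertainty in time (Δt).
4.560 as

Using the energy-time uncertainty principle:
ΔEΔt ≥ ℏ/2

The minimum uncertainty in time is:
Δt_min = ℏ/(2ΔE)
Δt_min = (1.055e-34 J·s) / (2 × 1.156e-17 J)
Δt_min = 4.560e-18 s = 4.560 as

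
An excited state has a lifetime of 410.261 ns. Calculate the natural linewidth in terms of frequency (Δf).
193.968 kHz

Using the energy-time uncertainty principle and E = hf:
ΔEΔt ≥ ℏ/2
hΔf·Δt ≥ ℏ/2

The minimum frequency uncertainty is:
Δf = ℏ/(2hτ) = 1/(4πτ)
Δf = 1/(4π × 4.103e-07 s)
Δf = 1.940e+05 Hz = 193.968 kHz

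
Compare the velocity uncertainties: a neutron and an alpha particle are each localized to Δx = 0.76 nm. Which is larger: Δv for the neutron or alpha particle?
The neutron has the larger minimum velocity uncertainty, by a ratio of 4.0.

For both particles, Δp_min = ℏ/(2Δx) = 6.938e-26 kg·m/s (same for both).

The velocity uncertainty is Δv = Δp/m:
- neutron: Δv = 6.938e-26 / 1.675e-27 = 4.142e+01 m/s = 41.423 m/s
- alpha particle: Δv = 6.938e-26 / 6.645e-27 = 1.044e+01 m/s = 10.441 m/s

Ratio: 4.142e+01 / 1.044e+01 = 4.0

The lighter particle has larger velocity uncertainty because Δv ∝ 1/m.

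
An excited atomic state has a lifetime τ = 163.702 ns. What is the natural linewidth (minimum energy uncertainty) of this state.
2.010 neV

Using the energy-time uncertainty principle:
ΔEΔt ≥ ℏ/2

The lifetime τ represents the time uncertainty Δt.
The natural linewidth (minimum energy uncertainty) is:

ΔE = ℏ/(2τ)
ΔE = (1.055e-34 J·s) / (2 × 1.637e-07 s)
ΔE = 3.221e-28 J = 2.010 neV

This natural linewidth limits the precision of spectroscopic measurements.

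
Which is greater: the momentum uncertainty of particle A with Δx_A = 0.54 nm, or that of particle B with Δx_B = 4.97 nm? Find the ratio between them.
Particle A has the larger minimum momentum uncertainty, by a factor of 9.20.

For each particle, the minimum momentum uncertainty is Δp_min = ℏ/(2Δx):

Particle A: Δp_A = ℏ/(2×5.400e-10 m) = 9.765e-26 kg·m/s
Particle B: Δp_B = ℏ/(2×4.970e-09 m) = 1.061e-26 kg·m/s

Ratio: Δp_A/Δp_B = 9.20

Since Δp_min ∝ 1/Δx, the particle with smaller position uncertainty (A) has larger momentum uncertainty.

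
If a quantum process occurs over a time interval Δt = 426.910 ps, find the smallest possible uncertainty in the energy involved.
770.902 neV

Using the energy-time uncertainty principle:
ΔEΔt ≥ ℏ/2

The minimum uncertainty in energy is:
ΔE_min = ℏ/(2Δt)
ΔE_min = (1.055e-34 J·s) / (2 × 4.269e-10 s)
ΔE_min = 1.235e-25 J = 770.902 neV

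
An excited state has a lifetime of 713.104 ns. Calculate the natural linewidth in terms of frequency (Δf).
111.593 kHz

Using the energy-time uncertainty principle and E = hf:
ΔEΔt ≥ ℏ/2
hΔf·Δt ≥ ℏ/2

The minimum frequency uncertainty is:
Δf = ℏ/(2hτ) = 1/(4πτ)
Δf = 1/(4π × 7.131e-07 s)
Δf = 1.116e+05 Hz = 111.593 kHz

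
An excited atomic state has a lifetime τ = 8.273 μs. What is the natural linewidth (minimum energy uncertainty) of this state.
39.781 peV

Using the energy-time uncertainty principle:
ΔEΔt ≥ ℏ/2

The lifetime τ represents the time uncertainty Δt.
The natural linewidth (minimum energy uncertainty) is:

ΔE = ℏ/(2τ)
ΔE = (1.055e-34 J·s) / (2 × 8.273e-06 s)
ΔE = 6.374e-30 J = 39.781 peV

This natural linewidth limits the precision of spectroscopic measurements.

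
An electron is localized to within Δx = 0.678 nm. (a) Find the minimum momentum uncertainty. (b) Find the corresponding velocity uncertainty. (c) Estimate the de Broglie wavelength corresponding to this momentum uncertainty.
(a) Δp_min = 7.777 × 10^-26 kg·m/s
(b) Δv_min = 85.374 km/s
(c) λ_dB = 8.520 nm

Step-by-step:

(a) From the uncertainty principle:
Δp_min = ℏ/(2Δx) = (1.055e-34 J·s)/(2 × 6.780e-10 m) = 7.777e-26 kg·m/s

(b) The velocity uncertainty:
Δv = Δp/m = (7.777e-26 kg·m/s)/(9.109e-31 kg) = 8.537e+04 m/s = 85.374 km/s

(c) The de Broglie wavelength for this momentum:
λ = h/p = (6.626e-34 J·s)/(7.777e-26 kg·m/s) = 8.520e-09 m = 8.520 nm

Note: The de Broglie wavelength is comparable to the localization size, as expected from wave-particle duality.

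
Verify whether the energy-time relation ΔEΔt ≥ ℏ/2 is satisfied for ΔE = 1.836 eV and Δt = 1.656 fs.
Yes, it satisfies the uncertainty relation.

Calculate the product ΔEΔt:
ΔE = 1.836 eV = 2.942e-19 J
ΔEΔt = (2.942e-19 J) × (1.656e-15 s)
ΔEΔt = 4.871e-34 J·s

Compare to the minimum allowed value ℏ/2:
ℏ/2 = 5.273e-35 J·s

Since ΔEΔt = 4.871e-34 J·s ≥ 5.273e-35 J·s = ℏ/2,
this satisfies the uncertainty relation.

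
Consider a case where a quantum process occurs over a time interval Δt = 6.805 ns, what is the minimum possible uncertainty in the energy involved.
48.362 neV

Using the energy-time uncertainty principle:
ΔEΔt ≥ ℏ/2

The minimum uncertainty in energy is:
ΔE_min = ℏ/(2Δt)
ΔE_min = (1.055e-34 J·s) / (2 × 6.805e-09 s)
ΔE_min = 7.749e-27 J = 48.362 neV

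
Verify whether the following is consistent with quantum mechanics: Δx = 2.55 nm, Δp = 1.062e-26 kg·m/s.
No, it violates the uncertainty principle (impossible measurement).

Calculate the product ΔxΔp:
ΔxΔp = (2.550e-09 m) × (1.062e-26 kg·m/s)
ΔxΔp = 2.708e-35 J·s

Compare to the minimum allowed value ℏ/2:
ℏ/2 = 5.273e-35 J·s

Since ΔxΔp = 2.708e-35 J·s < 5.273e-35 J·s = ℏ/2,
the measurement violates the uncertainty principle.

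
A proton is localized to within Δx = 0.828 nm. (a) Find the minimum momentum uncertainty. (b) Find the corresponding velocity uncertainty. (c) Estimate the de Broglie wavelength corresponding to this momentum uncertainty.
(a) Δp_min = 6.368 × 10^-26 kg·m/s
(b) Δv_min = 38.073 m/s
(c) λ_dB = 10.405 nm

Step-by-step:

(a) From the uncertainty principle:
Δp_min = ℏ/(2Δx) = (1.055e-34 J·s)/(2 × 8.280e-10 m) = 6.368e-26 kg·m/s

(b) The velocity uncertainty:
Δv = Δp/m = (6.368e-26 kg·m/s)/(1.673e-27 kg) = 3.807e+01 m/s = 38.073 m/s

(c) The de Broglie wavelength for this momentum:
λ = h/p = (6.626e-34 J·s)/(6.368e-26 kg·m/s) = 1.040e-08 m = 10.405 nm

Note: The de Broglie wavelength is comparable to the localization size, as expected from wave-particle duality.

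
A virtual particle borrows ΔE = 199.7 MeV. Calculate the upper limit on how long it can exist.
1.648 ys

Using the energy-time uncertainty principle:
ΔEΔt ≥ ℏ/2

For a virtual particle borrowing energy ΔE, the maximum lifetime is:
Δt_max = ℏ/(2ΔE)

Converting energy:
ΔE = 199.7 MeV = 3.200e-11 J

Δt_max = (1.055e-34 J·s) / (2 × 3.200e-11 J)
Δt_max = 1.648e-24 s = 1.648 ys

Virtual particles with higher borrowed energy exist for shorter times.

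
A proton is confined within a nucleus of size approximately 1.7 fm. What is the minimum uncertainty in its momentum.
3.102 × 10^-20 kg·m/s

Using the Heisenberg uncertainty principle:
ΔxΔp ≥ ℏ/2

With Δx ≈ L = 1.700e-15 m (the confinement size):
Δp_min = ℏ/(2Δx)
Δp_min = (1.055e-34 J·s) / (2 × 1.700e-15 m)
Δp_min = 3.102e-20 kg·m/s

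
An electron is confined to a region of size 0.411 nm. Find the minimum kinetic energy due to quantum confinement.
56.387 meV

Using the uncertainty principle:

1. Position uncertainty: Δx ≈ 4.110e-10 m
2. Minimum momentum uncertainty: Δp = ℏ/(2Δx) = 1.283e-25 kg·m/s
3. Minimum kinetic energy:
   KE = (Δp)²/(2m) = (1.283e-25)²/(2 × 9.109e-31 kg)
   KE = 9.034e-21 J = 56.387 meV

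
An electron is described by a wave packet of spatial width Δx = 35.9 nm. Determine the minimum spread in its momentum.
1.469 × 10^-27 kg·m/s

For a wave packet, the spatial width Δx and momentum spread Δp are related by the uncertainty principle:
ΔxΔp ≥ ℏ/2

The minimum momentum spread is:
Δp_min = ℏ/(2Δx)
Δp_min = (1.055e-34 J·s) / (2 × 3.590e-08 m)
Δp_min = 1.469e-27 kg·m/s

A wave packet cannot have both a well-defined position and well-defined momentum.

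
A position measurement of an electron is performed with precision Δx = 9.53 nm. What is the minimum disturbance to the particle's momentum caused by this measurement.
5.533 × 10^-27 kg·m/s

The uncertainty principle implies that measuring position disturbs momentum:
ΔxΔp ≥ ℏ/2

When we measure position with precision Δx, we necessarily introduce a momentum uncertainty:
Δp ≥ ℏ/(2Δx)
Δp_min = (1.055e-34 J·s) / (2 × 9.530e-09 m)
Δp_min = 5.533e-27 kg·m/s

The more precisely we measure position, the greater the momentum disturbance.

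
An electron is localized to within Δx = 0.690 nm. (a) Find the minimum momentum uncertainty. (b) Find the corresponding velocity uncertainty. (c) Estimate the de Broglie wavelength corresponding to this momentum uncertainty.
(a) Δp_min = 7.642 × 10^-26 kg·m/s
(b) Δv_min = 83.890 km/s
(c) λ_dB = 8.671 nm

Step-by-step:

(a) From the uncertainty principle:
Δp_min = ℏ/(2Δx) = (1.055e-34 J·s)/(2 × 6.900e-10 m) = 7.642e-26 kg·m/s

(b) The velocity uncertainty:
Δv = Δp/m = (7.642e-26 kg·m/s)/(9.109e-31 kg) = 8.389e+04 m/s = 83.890 km/s

(c) The de Broglie wavelength for this momentum:
λ = h/p = (6.626e-34 J·s)/(7.642e-26 kg·m/s) = 8.671e-09 m = 8.671 nm

Note: The de Broglie wavelength is comparable to the localization size, as expected from wave-particle duality.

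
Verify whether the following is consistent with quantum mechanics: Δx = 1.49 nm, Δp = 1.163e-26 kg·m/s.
No, it violates the uncertainty principle (impossible measurement).

Calculate the product ΔxΔp:
ΔxΔp = (1.490e-09 m) × (1.163e-26 kg·m/s)
ΔxΔp = 1.733e-35 J·s

Compare to the minimum allowed value ℏ/2:
ℏ/2 = 5.273e-35 J·s

Since ΔxΔp = 1.733e-35 J·s < 5.273e-35 J·s = ℏ/2,
the measurement violates the uncertainty principle.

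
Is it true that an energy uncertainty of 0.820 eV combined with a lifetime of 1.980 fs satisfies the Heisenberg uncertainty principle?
Yes, it satisfies the uncertainty relation.

Calculate the product ΔEΔt:
ΔE = 0.820 eV = 1.314e-19 J
ΔEΔt = (1.314e-19 J) × (1.980e-15 s)
ΔEΔt = 2.601e-34 J·s

Compare to the minimum allowed value ℏ/2:
ℏ/2 = 5.273e-35 J·s

Since ΔEΔt = 2.601e-34 J·s ≥ 5.273e-35 J·s = ℏ/2,
this satisfies the uncertainty relation.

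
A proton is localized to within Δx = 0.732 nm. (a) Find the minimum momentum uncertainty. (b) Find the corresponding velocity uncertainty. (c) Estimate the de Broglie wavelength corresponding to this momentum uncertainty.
(a) Δp_min = 7.203 × 10^-26 kg·m/s
(b) Δv_min = 43.066 m/s
(c) λ_dB = 9.199 nm

Step-by-step:

(a) From the uncertainty principle:
Δp_min = ℏ/(2Δx) = (1.055e-34 J·s)/(2 × 7.320e-10 m) = 7.203e-26 kg·m/s

(b) The velocity uncertainty:
Δv = Δp/m = (7.203e-26 kg·m/s)/(1.673e-27 kg) = 4.307e+01 m/s = 43.066 m/s

(c) The de Broglie wavelength for this momentum:
λ = h/p = (6.626e-34 J·s)/(7.203e-26 kg·m/s) = 9.199e-09 m = 9.199 nm

Note: The de Broglie wavelength is comparable to the localization size, as expected from wave-particle duality.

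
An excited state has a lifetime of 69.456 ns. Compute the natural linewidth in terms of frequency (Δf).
1.146 MHz

Using the energy-time uncertainty principle and E = hf:
ΔEΔt ≥ ℏ/2
hΔf·Δt ≥ ℏ/2

The minimum frequency uncertainty is:
Δf = ℏ/(2hτ) = 1/(4πτ)
Δf = 1/(4π × 6.946e-08 s)
Δf = 1.146e+06 Hz = 1.146 MHz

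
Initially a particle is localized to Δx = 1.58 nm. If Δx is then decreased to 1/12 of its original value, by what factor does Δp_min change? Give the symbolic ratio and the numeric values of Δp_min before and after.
Original Δp_min = 3.337 × 10^-26 kg·m/s; new Δp'_min = 4.005 × 10^-25 kg·m/s; ratio Δp'_min/Δp_min = 12.

From the uncertainty principle ΔxΔp ≥ ℏ/2, the minimum momentum uncertainty is Δp_min = ℏ/(2Δx).

Original (Δx = 1.58 nm = 1.580e-09 m):
Δp_min = (1.055e-34 J·s)/(2 × 1.580e-09 m) = 3.337e-26 kg·m/s

When Δx → (1/12)Δx:
Δp'_min = ℏ/(2 × (1/12)Δx) = 12 × ℏ/(2Δx) = 12 × Δp_min
Δp'_min = 12 × 3.337e-26 kg·m/s = 4.005e-25 kg·m/s

Since Δp_min ∝ 1/Δx, when Δx is decreased to 1/12 of its original value, Δp_min increases to 12 times its original value.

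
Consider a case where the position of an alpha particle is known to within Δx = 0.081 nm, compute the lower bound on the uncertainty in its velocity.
97.969 m/s

Using the Heisenberg uncertainty principle and Δp = mΔv:
ΔxΔp ≥ ℏ/2
Δx(mΔv) ≥ ℏ/2

The minimum uncertainty in velocity is:
Δv_min = ℏ/(2mΔx)
Δv_min = (1.055e-34 J·s) / (2 × 6.645e-27 kg × 8.100e-11 m)
Δv_min = 9.797e+01 m/s = 97.969 m/s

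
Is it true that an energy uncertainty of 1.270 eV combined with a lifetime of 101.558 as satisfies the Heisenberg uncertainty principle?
No, it violates the uncertainty relation.

Calculate the product ΔEΔt:
ΔE = 1.270 eV = 2.035e-19 J
ΔEΔt = (2.035e-19 J) × (1.016e-16 s)
ΔEΔt = 2.066e-35 J·s

Compare to the minimum allowed value ℏ/2:
ℏ/2 = 5.273e-35 J·s

Since ΔEΔt = 2.066e-35 J·s < 5.273e-35 J·s = ℏ/2,
this violates the uncertainty relation.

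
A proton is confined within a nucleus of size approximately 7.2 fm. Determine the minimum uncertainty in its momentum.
7.323 × 10^-21 kg·m/s

Using the Heisenberg uncertainty principle:
ΔxΔp ≥ ℏ/2

With Δx ≈ L = 7.200e-15 m (the confinement size):
Δp_min = ℏ/(2Δx)
Δp_min = (1.055e-34 J·s) / (2 × 7.200e-15 m)
Δp_min = 7.323e-21 kg·m/s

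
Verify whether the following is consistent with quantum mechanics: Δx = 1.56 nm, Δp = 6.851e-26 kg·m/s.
Yes, it satisfies the uncertainty principle.

Calculate the product ΔxΔp:
ΔxΔp = (1.560e-09 m) × (6.851e-26 kg·m/s)
ΔxΔp = 1.069e-34 J·s

Compare to the minimum allowed value ℏ/2:
ℏ/2 = 5.273e-35 J·s

Since ΔxΔp = 1.069e-34 J·s ≥ 5.273e-35 J·s = ℏ/2,
the measurement satisfies the uncertainty principle.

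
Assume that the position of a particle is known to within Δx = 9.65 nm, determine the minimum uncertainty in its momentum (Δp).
5.464 × 10^-27 kg·m/s

Using the Heisenberg uncertainty principle:
ΔxΔp ≥ ℏ/2

The minimum uncertainty in momentum is:
Δp_min = ℏ/(2Δx)
Δp_min = (1.055e-34 J·s) / (2 × 9.650e-09 m)
Δp_min = 5.464e-27 kg·m/s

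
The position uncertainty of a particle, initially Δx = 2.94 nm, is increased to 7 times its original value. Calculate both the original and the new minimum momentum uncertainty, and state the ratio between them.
Original Δp_min = 1.793 × 10^-26 kg·m/s; new Δp'_min = 2.562 × 10^-27 kg·m/s; ratio Δp'_min/Δp_min = 1/7.

From the uncertainty principle ΔxΔp ≥ ℏ/2, the minimum momentum uncertainty is Δp_min = ℏ/(2Δx).

Original (Δx = 2.94 nm = 2.940e-09 m):
Δp_min = (1.055e-34 J·s)/(2 × 2.940e-09 m) = 1.793e-26 kg·m/s

When Δx → 7Δx:
Δp'_min = ℏ/(2 × 7Δx) = (1/7) × ℏ/(2Δx) = (1/7) × Δp_min
Δp'_min = 1/7 × 1.793e-26 kg·m/s = 2.562e-27 kg·m/s

Since Δp_min ∝ 1/Δx, when Δx is increased to 7 times its original value, Δp_min decreases to 1/7 of its original value.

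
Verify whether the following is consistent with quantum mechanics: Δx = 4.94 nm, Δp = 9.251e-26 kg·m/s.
Yes, it satisfies the uncertainty principle.

Calculate the product ΔxΔp:
ΔxΔp = (4.940e-09 m) × (9.251e-26 kg·m/s)
ΔxΔp = 4.570e-34 J·s

Compare to the minimum allowed value ℏ/2:
ℏ/2 = 5.273e-35 J·s

Since ΔxΔp = 4.570e-34 J·s ≥ 5.273e-35 J·s = ℏ/2,
the measurement satisfies the uncertainty principle.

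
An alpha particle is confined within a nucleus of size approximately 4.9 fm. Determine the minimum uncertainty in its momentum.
1.076 × 10^-20 kg·m/s

Using the Heisenberg uncertainty principle:
ΔxΔp ≥ ℏ/2

With Δx ≈ L = 4.900e-15 m (the confinement size):
Δp_min = ℏ/(2Δx)
Δp_min = (1.055e-34 J·s) / (2 × 4.900e-15 m)
Δp_min = 1.076e-20 kg·m/s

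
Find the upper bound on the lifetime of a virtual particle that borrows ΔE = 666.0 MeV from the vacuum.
4.942 × 10^-25 s

Using the energy-time uncertainty principle:
ΔEΔt ≥ ℏ/2

For a virtual particle borrowing energy ΔE, the maximum lifetime is:
Δt_max = ℏ/(2ΔE)

Converting energy:
ΔE = 666.0 MeV = 1.067e-10 J

Δt_max = (1.055e-34 J·s) / (2 × 1.067e-10 J)
Δt_max = 4.942e-25 s = 4.942 × 10^-25 s

Virtual particles with higher borrowed energy exist for shorter times.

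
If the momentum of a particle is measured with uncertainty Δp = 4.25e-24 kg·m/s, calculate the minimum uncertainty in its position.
12.407 pm

Using the Heisenberg uncertainty principle:
ΔxΔp ≥ ℏ/2

The minimum uncertainty in position is:
Δx_min = ℏ/(2Δp)
Δx_min = (1.055e-34 J·s) / (2 × 4.250e-24 kg·m/s)
Δx_min = 1.241e-11 m = 12.407 pm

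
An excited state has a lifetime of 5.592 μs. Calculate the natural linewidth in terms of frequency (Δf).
14.231 kHz

Using the energy-time uncertainty principle and E = hf:
ΔEΔt ≥ ℏ/2
hΔf·Δt ≥ ℏ/2

The minimum frequency uncertainty is:
Δf = ℏ/(2hτ) = 1/(4πτ)
Δf = 1/(4π × 5.592e-06 s)
Δf = 1.423e+04 Hz = 14.231 kHz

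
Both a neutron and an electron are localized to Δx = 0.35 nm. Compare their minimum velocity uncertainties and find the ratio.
The electron has the larger minimum velocity uncertainty, by a ratio of 1838.7.

For both particles, Δp_min = ℏ/(2Δx) = 1.507e-25 kg·m/s (same for both).

The velocity uncertainty is Δv = Δp/m:
- neutron: Δv = 1.507e-25 / 1.675e-27 = 8.995e+01 m/s = 89.946 m/s
- electron: Δv = 1.507e-25 / 9.109e-31 = 1.654e+05 m/s = 165.382 km/s

Ratio: 1.654e+05 / 8.995e+01 = 1838.7

The lighter particle has larger velocity uncertainty because Δv ∝ 1/m.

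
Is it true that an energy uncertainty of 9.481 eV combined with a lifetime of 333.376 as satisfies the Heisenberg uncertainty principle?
Yes, it satisfies the uncertainty relation.

Calculate the product ΔEΔt:
ΔE = 9.481 eV = 1.519e-18 J
ΔEΔt = (1.519e-18 J) × (3.334e-16 s)
ΔEΔt = 5.064e-34 J·s

Compare to the minimum allowed value ℏ/2:
ℏ/2 = 5.273e-35 J·s

Since ΔEΔt = 5.064e-34 J·s ≥ 5.273e-35 J·s = ℏ/2,
this satisfies the uncertainty relation.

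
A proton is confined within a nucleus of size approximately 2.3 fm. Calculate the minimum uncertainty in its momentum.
2.293 × 10^-20 kg·m/s

Using the Heisenberg uncertainty principle:
ΔxΔp ≥ ℏ/2

With Δx ≈ L = 2.300e-15 m (the confinement size):
Δp_min = ℏ/(2Δx)
Δp_min = (1.055e-34 J·s) / (2 × 2.300e-15 m)
Δp_min = 2.293e-20 kg·m/s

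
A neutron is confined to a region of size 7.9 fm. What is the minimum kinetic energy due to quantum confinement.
83.005 keV

Using the uncertainty principle:

1. Position uncertainty: Δx ≈ 7.900e-15 m
2. Minimum momentum uncertainty: Δp = ℏ/(2Δx) = 6.675e-21 kg·m/s
3. Minimum kinetic energy:
   KE = (Δp)²/(2m) = (6.675e-21)²/(2 × 1.675e-27 kg)
   KE = 1.330e-14 J = 83.005 keV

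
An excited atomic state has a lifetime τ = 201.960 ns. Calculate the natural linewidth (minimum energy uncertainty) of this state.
1.630 neV

Using the energy-time uncertainty principle:
ΔEΔt ≥ ℏ/2

The lifetime τ represents the time uncertainty Δt.
The natural linewidth (minimum energy uncertainty) is:

ΔE = ℏ/(2τ)
ΔE = (1.055e-34 J·s) / (2 × 2.020e-07 s)
ΔE = 2.611e-28 J = 1.630 neV

This natural linewidth limits the precision of spectroscopic measurements.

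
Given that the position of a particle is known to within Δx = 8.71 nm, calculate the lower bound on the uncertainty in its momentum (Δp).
6.054 × 10^-27 kg·m/s

Using the Heisenberg uncertainty principle:
ΔxΔp ≥ ℏ/2

The minimum uncertainty in momentum is:
Δp_min = ℏ/(2Δx)
Δp_min = (1.055e-34 J·s) / (2 × 8.710e-09 m)
Δp_min = 6.054e-27 kg·m/s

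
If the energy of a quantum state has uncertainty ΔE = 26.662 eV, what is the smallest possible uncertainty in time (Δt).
12.344 as

Using the energy-time uncertainty principle:
ΔEΔt ≥ ℏ/2

The minimum uncertainty in time is:
Δt_min = ℏ/(2ΔE)
Δt_min = (1.055e-34 J·s) / (2 × 4.272e-18 J)
Δt_min = 1.234e-17 s = 12.344 as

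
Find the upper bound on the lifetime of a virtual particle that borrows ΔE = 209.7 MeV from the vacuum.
1.569 ys

Using the energy-time uncertainty principle:
ΔEΔt ≥ ℏ/2

For a virtual particle borrowing energy ΔE, the maximum lifetime is:
Δt_max = ℏ/(2ΔE)

Converting energy:
ΔE = 209.7 MeV = 3.360e-11 J

Δt_max = (1.055e-34 J·s) / (2 × 3.360e-11 J)
Δt_max = 1.569e-24 s = 1.569 ys

Virtual particles with higher borrowed energy exist for shorter times.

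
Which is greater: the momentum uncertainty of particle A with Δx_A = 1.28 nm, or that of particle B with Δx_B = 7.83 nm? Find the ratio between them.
Particle A has the larger minimum momentum uncertainty, by a factor of 6.12.

For each particle, the minimum momentum uncertainty is Δp_min = ℏ/(2Δx):

Particle A: Δp_A = ℏ/(2×1.280e-09 m) = 4.119e-26 kg·m/s
Particle B: Δp_B = ℏ/(2×7.830e-09 m) = 6.734e-27 kg·m/s

Ratio: Δp_A/Δp_B = 6.12

Since Δp_min ∝ 1/Δx, the particle with smaller position uncertainty (A) has larger momentum uncertainty.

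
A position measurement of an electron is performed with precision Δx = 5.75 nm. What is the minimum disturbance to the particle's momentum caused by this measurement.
9.170 × 10^-27 kg·m/s

The uncertainty principle implies that measuring position disturbs momentum:
ΔxΔp ≥ ℏ/2

When we measure position with precision Δx, we necessarily introduce a momentum uncertainty:
Δp ≥ ℏ/(2Δx)
Δp_min = (1.055e-34 J·s) / (2 × 5.750e-09 m)
Δp_min = 9.170e-27 kg·m/s

The more precisely we measure position, the greater the momentum disturbance.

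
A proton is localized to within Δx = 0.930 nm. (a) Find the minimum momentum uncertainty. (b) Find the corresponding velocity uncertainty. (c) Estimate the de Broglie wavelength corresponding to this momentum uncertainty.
(a) Δp_min = 5.670 × 10^-26 kg·m/s
(b) Δv_min = 33.897 m/s
(c) λ_dB = 11.687 nm

Step-by-step:

(a) From the uncertainty principle:
Δp_min = ℏ/(2Δx) = (1.055e-34 J·s)/(2 × 9.300e-10 m) = 5.670e-26 kg·m/s

(b) The velocity uncertainty:
Δv = Δp/m = (5.670e-26 kg·m/s)/(1.673e-27 kg) = 3.390e+01 m/s = 33.897 m/s

(c) The de Broglie wavelength for this momentum:
λ = h/p = (6.626e-34 J·s)/(5.670e-26 kg·m/s) = 1.169e-08 m = 11.687 nm

Note: The de Broglie wavelength is comparable to the localization size, as expected from wave-particle duality.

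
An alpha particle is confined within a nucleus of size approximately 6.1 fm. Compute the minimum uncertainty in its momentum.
8.644 × 10^-21 kg·m/s

Using the Heisenberg uncertainty principle:
ΔxΔp ≥ ℏ/2

With Δx ≈ L = 6.100e-15 m (the confinement size):
Δp_min = ℏ/(2Δx)
Δp_min = (1.055e-34 J·s) / (2 × 6.100e-15 m)
Δp_min = 8.644e-21 kg·m/s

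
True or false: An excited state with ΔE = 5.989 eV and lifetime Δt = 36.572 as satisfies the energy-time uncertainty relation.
No, it violates the uncertainty relation.

Calculate the product ΔEΔt:
ΔE = 5.989 eV = 9.595e-19 J
ΔEΔt = (9.595e-19 J) × (3.657e-17 s)
ΔEΔt = 3.509e-35 J·s

Compare to the minimum allowed value ℏ/2:
ℏ/2 = 5.273e-35 J·s

Since ΔEΔt = 3.509e-35 J·s < 5.273e-35 J·s = ℏ/2,
this violates the uncertainty relation.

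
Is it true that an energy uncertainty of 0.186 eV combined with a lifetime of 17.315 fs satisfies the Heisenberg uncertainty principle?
Yes, it satisfies the uncertainty relation.

Calculate the product ΔEΔt:
ΔE = 0.186 eV = 2.980e-20 J
ΔEΔt = (2.980e-20 J) × (1.731e-14 s)
ΔEΔt = 5.160e-34 J·s

Compare to the minimum allowed value ℏ/2:
ℏ/2 = 5.273e-35 J·s

Since ΔEΔt = 5.160e-34 J·s ≥ 5.273e-35 J·s = ℏ/2,
this satisfies the uncertainty relation.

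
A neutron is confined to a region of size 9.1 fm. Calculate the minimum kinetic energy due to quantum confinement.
62.557 keV

Using the uncertainty principle:

1. Position uncertainty: Δx ≈ 9.100e-15 m
2. Minimum momentum uncertainty: Δp = ℏ/(2Δx) = 5.794e-21 kg·m/s
3. Minimum kinetic energy:
   KE = (Δp)²/(2m) = (5.794e-21)²/(2 × 1.675e-27 kg)
   KE = 1.002e-14 J = 62.557 keV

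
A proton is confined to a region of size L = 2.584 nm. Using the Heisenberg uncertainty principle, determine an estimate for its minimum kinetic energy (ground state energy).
776.907 neV

Using the uncertainty principle to estimate ground state energy:

1. The position uncertainty is approximately the confinement size:
   Δx ≈ L = 2.584e-09 m

2. From ΔxΔp ≥ ℏ/2, the minimum momentum uncertainty is:
   Δp ≈ ℏ/(2L) = 2.041e-26 kg·m/s

3. The kinetic energy is approximately:
   KE ≈ (Δp)²/(2m) = (2.041e-26)²/(2 × 1.673e-27 kg)
   KE ≈ 1.245e-25 J = 776.907 neV

This is an order-of-magnitude estimate of the ground state energy.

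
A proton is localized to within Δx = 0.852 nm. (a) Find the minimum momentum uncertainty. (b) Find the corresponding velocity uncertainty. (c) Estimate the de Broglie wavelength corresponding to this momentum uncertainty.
(a) Δp_min = 6.189 × 10^-26 kg·m/s
(b) Δv_min = 37.001 m/s
(c) λ_dB = 10.707 nm

Step-by-step:

(a) From the uncertainty principle:
Δp_min = ℏ/(2Δx) = (1.055e-34 J·s)/(2 × 8.520e-10 m) = 6.189e-26 kg·m/s

(b) The velocity uncertainty:
Δv = Δp/m = (6.189e-26 kg·m/s)/(1.673e-27 kg) = 3.700e+01 m/s = 37.001 m/s

(c) The de Broglie wavelength for this momentum:
λ = h/p = (6.626e-34 J·s)/(6.189e-26 kg·m/s) = 1.071e-08 m = 10.707 nm

Note: The de Broglie wavelength is comparable to the localization size, as expected from wave-particle duality.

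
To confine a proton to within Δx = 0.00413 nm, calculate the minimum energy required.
304.126 meV

Localizing a particle requires giving it sufficient momentum uncertainty:

1. From uncertainty principle: Δp ≥ ℏ/(2Δx)
   Δp_min = (1.055e-34 J·s) / (2 × 4.130e-12 m)
   Δp_min = 1.277e-23 kg·m/s

2. This momentum uncertainty corresponds to kinetic energy:
   KE ≈ (Δp)²/(2m) = (1.277e-23)²/(2 × 1.673e-27 kg)
   KE = 4.873e-20 J = 304.126 meV

Tighter localization requires more energy.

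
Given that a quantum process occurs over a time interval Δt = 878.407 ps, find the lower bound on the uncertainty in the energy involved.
374.662 neV

Using the energy-time uncertainty principle:
ΔEΔt ≥ ℏ/2

The minimum uncertainty in energy is:
ΔE_min = ℏ/(2Δt)
ΔE_min = (1.055e-34 J·s) / (2 × 8.784e-10 s)
ΔE_min = 6.003e-26 J = 374.662 neV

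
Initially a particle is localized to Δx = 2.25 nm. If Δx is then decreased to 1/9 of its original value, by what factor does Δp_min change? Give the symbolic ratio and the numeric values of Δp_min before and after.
Original Δp_min = 2.343 × 10^-26 kg·m/s; new Δp'_min = 2.109 × 10^-25 kg·m/s; ratio Δp'_min/Δp_min = 9.

From the uncertainty principle ΔxΔp ≥ ℏ/2, the minimum momentum uncertainty is Δp_min = ℏ/(2Δx).

Original (Δx = 2.25 nm = 2.250e-09 m):
Δp_min = (1.055e-34 J·s)/(2 × 2.250e-09 m) = 2.343e-26 kg·m/s

When Δx → (1/9)Δx:
Δp'_min = ℏ/(2 × (1/9)Δx) = 9 × ℏ/(2Δx) = 9 × Δp_min
Δp'_min = 9 × 2.343e-26 kg·m/s = 2.109e-25 kg·m/s

Since Δp_min ∝ 1/Δx, when Δx is decreased to 1/9 of its original value, Δp_min increases to 9 times its original value.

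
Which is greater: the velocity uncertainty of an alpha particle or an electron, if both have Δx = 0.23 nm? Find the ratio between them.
The electron has the larger minimum velocity uncertainty, by a ratio of 7294.3.

For both particles, Δp_min = ℏ/(2Δx) = 2.293e-25 kg·m/s (same for both).

The velocity uncertainty is Δv = Δp/m:
- alpha particle: Δv = 2.293e-25 / 6.645e-27 = 3.450e+01 m/s = 34.502 m/s
- electron: Δv = 2.293e-25 / 9.109e-31 = 2.517e+05 m/s = 251.669 km/s

Ratio: 2.517e+05 / 3.450e+01 = 7294.3

The lighter particle has larger velocity uncertainty because Δv ∝ 1/m.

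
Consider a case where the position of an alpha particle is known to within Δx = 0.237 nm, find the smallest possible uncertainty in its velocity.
33.483 m/s

Using the Heisenberg uncertainty principle and Δp = mΔv:
ΔxΔp ≥ ℏ/2
Δx(mΔv) ≥ ℏ/2

The minimum uncertainty in velocity is:
Δv_min = ℏ/(2mΔx)
Δv_min = (1.055e-34 J·s) / (2 × 6.645e-27 kg × 2.370e-10 m)
Δv_min = 3.348e+01 m/s = 33.483 m/s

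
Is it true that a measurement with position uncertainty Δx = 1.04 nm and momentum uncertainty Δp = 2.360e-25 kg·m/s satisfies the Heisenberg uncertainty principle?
Yes, it satisfies the uncertainty principle.

Calculate the product ΔxΔp:
ΔxΔp = (1.040e-09 m) × (2.360e-25 kg·m/s)
ΔxΔp = 2.454e-34 J·s

Compare to the minimum allowed value ℏ/2:
ℏ/2 = 5.273e-35 J·s

Since ΔxΔp = 2.454e-34 J·s ≥ 5.273e-35 J·s = ℏ/2,
the measurement satisfies the uncertainty principle.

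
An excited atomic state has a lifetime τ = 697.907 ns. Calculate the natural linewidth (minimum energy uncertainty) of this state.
471.561 peV

Using the energy-time uncertainty principle:
ΔEΔt ≥ ℏ/2

The lifetime τ represents the time uncertainty Δt.
The natural linewidth (minimum energy uncertainty) is:

ΔE = ℏ/(2τ)
ΔE = (1.055e-34 J·s) / (2 × 6.979e-07 s)
ΔE = 7.555e-29 J = 471.561 peV

This natural linewidth limits the precision of spectroscopic measurements.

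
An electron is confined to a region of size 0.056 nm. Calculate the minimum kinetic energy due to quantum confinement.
3.037 eV

Using the uncertainty principle:

1. Position uncertainty: Δx ≈ 5.600e-11 m
2. Minimum momentum uncertainty: Δp = ℏ/(2Δx) = 9.416e-25 kg·m/s
3. Minimum kinetic energy:
   KE = (Δp)²/(2m) = (9.416e-25)²/(2 × 9.109e-31 kg)
   KE = 4.866e-19 J = 3.037 eV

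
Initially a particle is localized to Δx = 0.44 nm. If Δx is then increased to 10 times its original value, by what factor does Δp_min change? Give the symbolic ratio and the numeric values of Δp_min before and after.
Original Δp_min = 1.198 × 10^-25 kg·m/s; new Δp'_min = 1.198 × 10^-26 kg·m/s; ratio Δp'_min/Δp_min = 1/10.

From the uncertainty principle ΔxΔp ≥ ℏ/2, the minimum momentum uncertainty is Δp_min = ℏ/(2Δx).

Original (Δx = 0.44 nm = 4.400e-10 m):
Δp_min = (1.055e-34 J·s)/(2 × 4.400e-10 m) = 1.198e-25 kg·m/s

When Δx → 10Δx:
Δp'_min = ℏ/(2 × 10Δx) = (1/10) × ℏ/(2Δx) = (1/10) × Δp_min
Δp'_min = 1/10 × 1.198e-25 kg·m/s = 1.198e-26 kg·m/s

Since Δp_min ∝ 1/Δx, when Δx is increased to 10 times its original value, Δp_min decreases to 1/10 of its original value.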